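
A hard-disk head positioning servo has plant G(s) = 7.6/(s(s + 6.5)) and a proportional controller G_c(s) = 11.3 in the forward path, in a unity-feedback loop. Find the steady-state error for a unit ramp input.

The loop has one pole at the origin (type 1). Velocity error constant K_v = lim_{s→0} s·G_c(s)G(s) = 11.3·7.6/6.5 = 13.21.
Steady-state error to a unit ramp: e_ss = 1/K_v = 0.0757.

0.0757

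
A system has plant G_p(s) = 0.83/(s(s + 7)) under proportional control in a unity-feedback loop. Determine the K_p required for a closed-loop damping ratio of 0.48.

K_p = 64.1

Closed-loop characteristic equation: s² + 7s + K_p·0.83 = 0.
So ω_n = √(0.83K_p) and 2ζω_n = 7, giving ζ = 7/(2√(0.83K_p)).
Setting ζ = 0.48: √(0.83K_p) = 7/(2·0.48) = 7.292, so K_p = 53.17/0.83 = 64.1.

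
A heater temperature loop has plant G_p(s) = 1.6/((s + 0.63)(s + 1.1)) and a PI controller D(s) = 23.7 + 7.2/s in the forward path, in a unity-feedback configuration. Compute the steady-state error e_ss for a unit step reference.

The open loop D(s)G_p(s) has a pole at the origin (type 1), so the static position error constant is infinite and e_ss = 1/(1+∞) = 0.

0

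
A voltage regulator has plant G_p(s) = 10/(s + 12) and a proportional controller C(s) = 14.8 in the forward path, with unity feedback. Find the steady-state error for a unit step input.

The loop is type 0. Static position error constant K_pos = C(0)·G_p(0) = 14.8·0.8333 = 12.33.
Steady-state error to a unit step: e_ss = 1/(1+K_pos) = 1/13.33 = 0.075.

0.075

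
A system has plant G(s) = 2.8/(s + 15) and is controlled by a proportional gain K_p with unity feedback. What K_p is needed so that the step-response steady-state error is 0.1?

K_p = 48.2

Steady-state error for a unit step on this type-0 loop is 1/(1 + K_p·G(0)).
G(0) = 0.1867. Require 1/(1 + K_p·0.1867) = 0.1, so 1 + 0.1867·K_p = 10.
K_p = (10 − 1)/0.1867 = 48.2.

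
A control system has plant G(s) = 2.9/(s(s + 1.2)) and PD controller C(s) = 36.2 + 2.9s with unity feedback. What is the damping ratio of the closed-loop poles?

ζ = 0.469

Forward path: (36.2 + 2.9s)·2.9/(s(s+1.2)). The closed-loop characteristic equation is s² + (1.2 + 2.9·2.9)s + 2.9·36.2 = 0.
That is s² + 9.61s + 105 = 0, so ω_n = 10.25 rad/s and ζ = 9.61/(2·10.25) = 0.469.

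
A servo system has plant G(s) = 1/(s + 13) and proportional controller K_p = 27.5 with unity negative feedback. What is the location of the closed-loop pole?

Closed-loop transfer function: T(s) = K_p·G(s)/(1 + K_p·G(s)) = 27.5/(s + 13 + 27.5) = 27.5/(s + 40.5).
The closed-loop pole is at s = −40.5.

s = -40.5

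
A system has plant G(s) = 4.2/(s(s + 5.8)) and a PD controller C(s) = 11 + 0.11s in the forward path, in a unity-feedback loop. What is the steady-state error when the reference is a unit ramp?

The loop has one pole at the origin (type 1). Velocity error constant K_v = lim_{s→0} s·C(s)G(s) = 11·4.2/5.8 = 7.966.
Steady-state error to a unit ramp: e_ss = 1/K_v = 0.126.

0.126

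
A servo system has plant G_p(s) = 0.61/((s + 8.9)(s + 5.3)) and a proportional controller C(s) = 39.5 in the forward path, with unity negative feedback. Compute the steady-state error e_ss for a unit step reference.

The loop is type 0. Static position error constant K_pos = C(0)·G_p(0) = 39.5·0.01293 = 0.5108.
Steady-state error to a unit step: e_ss = 1/(1+K_pos) = 1/1.511 = 0.662.

0.662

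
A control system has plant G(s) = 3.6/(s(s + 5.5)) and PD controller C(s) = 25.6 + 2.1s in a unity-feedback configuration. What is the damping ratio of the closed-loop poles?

ζ = 0.68

Forward path: (25.6 + 2.1s)·3.6/(s(s+5.5)). The closed-loop characteristic equation is s² + (5.5 + 3.6·2.1)s + 3.6·25.6 = 0.
That is s² + 13.06s + 92.16 = 0, so ω_n = 9.6 rad/s and ζ = 13.06/(2·9.6) = 0.6802.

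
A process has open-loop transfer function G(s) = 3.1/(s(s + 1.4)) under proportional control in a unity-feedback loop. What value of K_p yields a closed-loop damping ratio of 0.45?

Closed-loop characteristic equation: s² + 1.4s + K_p·3.1 = 0.
So ω_n = √(3.1K_p) and 2ζω_n = 1.4, giving ζ = 1.4/(2√(3.1K_p)).
Setting ζ = 0.45: √(3.1K_p) = 1.4/(2·0.45) = 1.556, so K_p = 2.42/3.1 = 0.781.

K_p = 0.781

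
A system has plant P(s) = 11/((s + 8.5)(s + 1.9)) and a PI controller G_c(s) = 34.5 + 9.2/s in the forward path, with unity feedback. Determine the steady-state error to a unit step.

0

The open loop G_c(s)P(s) has a pole at the origin (type 1), so the static position error constant is infinite and e_ss = 1/(1+∞) = 0.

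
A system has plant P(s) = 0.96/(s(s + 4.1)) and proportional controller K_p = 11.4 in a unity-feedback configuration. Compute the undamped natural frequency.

ω_n = 3.31 rad/s

With unity feedback the closed-loop characteristic equation is s² + 4.1s + 11.4·0.96 = s² + 4.1s + 10.94 = 0.
Matching s² + 2ζω_n s + ω_n²: ω_n = √10.94 = 3.308 rad/s and 2ζω_n = 4.1, so ζ = 4.1/(2·3.308) = 0.62.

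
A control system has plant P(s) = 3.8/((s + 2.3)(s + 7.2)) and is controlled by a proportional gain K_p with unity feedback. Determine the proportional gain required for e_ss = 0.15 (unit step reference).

K_p = 24.7

For a type-0 loop with proportional control, e_ss = 1/(1 + K_p·P(0)).
P(0) = 0.2295. Require 1/(1 + K_p·0.2295) = 0.15, so 1 + 0.2295·K_p = 6.667.
K_p = (6.667 − 1)/0.2295 = 24.7.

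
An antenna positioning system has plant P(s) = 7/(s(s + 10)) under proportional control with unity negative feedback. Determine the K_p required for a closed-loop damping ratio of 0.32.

Closed-loop characteristic equation: s² + 10s + K_p·7 = 0.
So ω_n = √(7K_p) and 2ζω_n = 10, giving ζ = 10/(2√(7K_p)).
Setting ζ = 0.32: √(7K_p) = 10/(2·0.32) = 15.62, so K_p = 244.1/7 = 34.9.

K_p = 34.9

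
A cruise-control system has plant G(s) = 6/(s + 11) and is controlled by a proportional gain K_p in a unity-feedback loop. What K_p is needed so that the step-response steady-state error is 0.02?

K_p = 89.8

The loop is type 0, so e_ss(step) = 1/(1 + K_pos) with K_pos = K_p·G(0).
G(0) = 0.5455. Require 1/(1 + K_p·0.5455) = 0.02, so 1 + 0.5455·K_p = 50.
K_p = (50 − 1)/0.5455 = 89.8.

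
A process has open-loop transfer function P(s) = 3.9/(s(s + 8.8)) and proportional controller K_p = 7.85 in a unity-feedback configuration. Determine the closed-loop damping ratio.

ζ = 0.795

With unity feedback the closed-loop characteristic equation is s² + 8.8s + 7.85·3.9 = s² + 8.8s + 30.61 = 0.
Matching s² + 2ζω_n s + ω_n²: ω_n = √30.61 = 5.533 rad/s and 2ζω_n = 8.8, so ζ = 8.8/(2·5.533) = 0.795.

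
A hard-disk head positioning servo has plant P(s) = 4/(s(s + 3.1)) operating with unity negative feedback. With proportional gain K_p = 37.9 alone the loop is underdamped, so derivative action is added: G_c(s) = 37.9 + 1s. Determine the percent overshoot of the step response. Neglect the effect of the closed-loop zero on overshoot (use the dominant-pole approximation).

38.8%

Forward path: (37.9 + 1s)·4/(s(s+3.1)). The closed-loop characteristic equation is s² + (3.1 + 4·1)s + 4·37.9 = 0.
That is s² + 7.1s + 151.6 = 0, so ω_n = 12.31 rad/s and ζ = 7.1/(2·12.31) = 0.2883.
%OS = 100·exp(−πζ/√(1−ζ²)) = 38.8%.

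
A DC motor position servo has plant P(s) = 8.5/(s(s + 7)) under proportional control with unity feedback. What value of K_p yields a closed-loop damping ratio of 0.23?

K_p = 27.2

Closed-loop characteristic equation: s² + 7s + K_p·8.5 = 0.
So ω_n = √(8.5K_p) and 2ζω_n = 7, giving ζ = 7/(2√(8.5K_p)).
Setting ζ = 0.23: √(8.5K_p) = 7/(2·0.23) = 15.22, so K_p = 231.6/8.5 = 27.2.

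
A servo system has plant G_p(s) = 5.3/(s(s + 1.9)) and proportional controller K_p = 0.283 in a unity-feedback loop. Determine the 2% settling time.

T_s ≈ 4.21 s

From 1 + K_pG_p(s) = 0: s² + 1.9s + 1.5 = 0 ⇒ ω_n = 1.225, ζ = 0.7757.
2% settling time T_s ≈ 4/(ζω_n) = 4/0.95 = 4.21 s.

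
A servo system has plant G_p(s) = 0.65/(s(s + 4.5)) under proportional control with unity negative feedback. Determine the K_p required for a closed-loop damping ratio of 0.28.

K_p = 99.3

Closed-loop characteristic equation: s² + 4.5s + K_p·0.65 = 0.
So ω_n = √(0.65K_p) and 2ζω_n = 4.5, giving ζ = 4.5/(2√(0.65K_p)).
Setting ζ = 0.28: √(0.65K_p) = 4.5/(2·0.28) = 8.036, so K_p = 64.57/0.65 = 99.3.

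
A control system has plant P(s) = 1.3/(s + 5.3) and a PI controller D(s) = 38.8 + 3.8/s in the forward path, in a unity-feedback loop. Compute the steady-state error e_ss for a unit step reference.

The open loop D(s)P(s) has a pole at the origin (type 1), so the static position error constant is infinite and e_ss = 1/(1+∞) = 0.

0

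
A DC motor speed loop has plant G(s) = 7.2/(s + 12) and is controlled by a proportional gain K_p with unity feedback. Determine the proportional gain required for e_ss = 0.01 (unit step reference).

K_p = 165

The loop is type 0, so e_ss(step) = 1/(1 + K_pos) with K_pos = K_p·G(0).
G(0) = 0.6. Require 1/(1 + K_p·0.6) = 0.01, so 1 + 0.6·K_p = 100.
K_p = (100 − 1)/0.6 = 165.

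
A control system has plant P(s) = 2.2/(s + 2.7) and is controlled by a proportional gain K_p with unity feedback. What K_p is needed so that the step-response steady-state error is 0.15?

K_p = 6.95

For a type-0 loop with proportional control, e_ss = 1/(1 + K_p·P(0)).
P(0) = 0.8148. Require 1/(1 + K_p·0.8148) = 0.15, so 1 + 0.8148·K_p = 6.667.
K_p = (6.667 − 1)/0.8148 = 6.95.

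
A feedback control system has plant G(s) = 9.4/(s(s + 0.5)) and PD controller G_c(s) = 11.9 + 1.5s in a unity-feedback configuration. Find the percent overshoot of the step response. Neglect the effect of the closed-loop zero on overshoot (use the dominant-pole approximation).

Forward path: (11.9 + 1.5s)·9.4/(s(s+0.5)). The closed-loop characteristic equation is s² + (0.5 + 9.4·1.5)s + 9.4·11.9 = 0.
That is s² + 14.6s + 111.9 = 0, so ω_n = 10.58 rad/s and ζ = 14.6/(2·10.58) = 0.6902.
%OS = 100·exp(−πζ/√(1−ζ²)) = 5%.

5%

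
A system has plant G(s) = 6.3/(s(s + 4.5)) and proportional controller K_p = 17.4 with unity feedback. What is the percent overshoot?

50.1%

The closed-loop denominator s² + 4.5s + 109.6 gives ω_n = √109.6 = 10.47 and ζ = 4.5/(2ω_n) = 0.2149.
%OS = 100·exp(−πζ/√(1−ζ²)) = 100·exp(−π·0.2149/√0.9538) = 50.1%.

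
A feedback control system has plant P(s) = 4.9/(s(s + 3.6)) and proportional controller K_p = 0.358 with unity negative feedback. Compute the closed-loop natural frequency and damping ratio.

ω_n = 1.32 rad/s, ζ = 1.36

1 + K_p·P(s) = 0 gives s² + 3.6s + 1.754 = 0.
So ω_n² = 1.754 ⇒ ω_n = 1.324 rad/s, and ζ = 3.6/(2ω_n) = 1.36.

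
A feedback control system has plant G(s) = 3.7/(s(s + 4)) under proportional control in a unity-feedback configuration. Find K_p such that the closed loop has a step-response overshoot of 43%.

From %OS = 100·exp(−πζ/√(1−ζ²)) = 43%, ζ = −ln(0.43)/√(π²+ln²(0.43)) = 0.2594.
Characteristic equation s² + 4s + 3.7K_p = 0 gives ζ = 4/(2√(3.7K_p)).
Setting ζ = 0.2594: √(3.7K_p) = 4/(2·0.2594) = 7.709, so K_p = 59.42/3.7 = 16.1.

K_p = 16.1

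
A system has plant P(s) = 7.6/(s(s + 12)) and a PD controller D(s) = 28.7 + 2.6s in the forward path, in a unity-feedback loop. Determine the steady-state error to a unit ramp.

The loop has one pole at the origin (type 1). Velocity error constant K_v = lim_{s→0} s·D(s)P(s) = 28.7·7.6/12 = 18.18.
Steady-state error to a unit ramp: e_ss = 1/K_v = 0.055.

0.055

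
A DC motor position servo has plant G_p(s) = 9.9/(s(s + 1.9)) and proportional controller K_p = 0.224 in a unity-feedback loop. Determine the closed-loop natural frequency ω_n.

ω_n = 1.49 rad/s

1 + K_p·G_p(s) = 0 gives s² + 1.9s + 2.218 = 0.
So ω_n² = 2.218 ⇒ ω_n = 1.489 rad/s, and ζ = 1.9/(2ω_n) = 0.638.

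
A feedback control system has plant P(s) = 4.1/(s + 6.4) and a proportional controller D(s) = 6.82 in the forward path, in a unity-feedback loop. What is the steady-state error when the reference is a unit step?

0.186

The loop is type 0. Static position error constant K_pos = D(0)·P(0) = 6.82·0.6406 = 4.369.
Steady-state error to a unit step: e_ss = 1/(1+K_pos) = 1/5.369 = 0.186.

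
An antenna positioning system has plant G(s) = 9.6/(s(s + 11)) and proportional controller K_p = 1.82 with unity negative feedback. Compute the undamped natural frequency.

1 + K_p·G(s) = 0 gives s² + 11s + 17.47 = 0.
Matching s² + 2ζω_n s + ω_n²: ω_n = √17.47 = 4.18 rad/s and 2ζω_n = 11, so ζ = 11/(2·4.18) = 1.32.

ω_n = 4.18 rad/s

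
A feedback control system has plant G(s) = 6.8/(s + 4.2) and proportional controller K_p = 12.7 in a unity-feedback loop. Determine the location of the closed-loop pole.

s = -90.56

Closed-loop transfer function: T(s) = K_p·G(s)/(1 + K_p·G(s)) = 86.36/(s + 4.2 + 86.36) = 86.36/(s + 90.56).
The closed-loop pole is at s = −90.56.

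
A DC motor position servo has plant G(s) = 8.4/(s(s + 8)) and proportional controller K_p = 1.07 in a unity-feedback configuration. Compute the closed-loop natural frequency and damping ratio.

ω_n = 3 rad/s, ζ = 1.33

The closed-loop denominator is s(s+8) + 1.07·8.4 = s² + 8s + 8.988.
So ω_n² = 8.988 ⇒ ω_n = 2.998 rad/s, and ζ = 8/(2ω_n) = 1.33.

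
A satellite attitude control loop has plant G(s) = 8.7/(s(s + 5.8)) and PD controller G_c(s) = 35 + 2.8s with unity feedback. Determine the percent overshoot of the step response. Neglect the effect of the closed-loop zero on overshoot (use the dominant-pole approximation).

0.454%

Forward path: (35 + 2.8s)·8.7/(s(s+5.8)). The closed-loop characteristic equation is s² + (5.8 + 8.7·2.8)s + 8.7·35 = 0.
That is s² + 30.16s + 304.5 = 0, so ω_n = 17.45 rad/s and ζ = 30.16/(2·17.45) = 0.8642.
%OS = 100·exp(−πζ/√(1−ζ²)) = 0.454%.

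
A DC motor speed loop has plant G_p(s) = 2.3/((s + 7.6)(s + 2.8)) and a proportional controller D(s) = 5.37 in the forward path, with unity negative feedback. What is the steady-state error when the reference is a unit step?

The loop is type 0. Static position error constant K_pos = D(0)·G_p(0) = 5.37·0.1081 = 0.5804.
Steady-state error to a unit step: e_ss = 1/(1+K_pos) = 1/1.58 = 0.633.

0.633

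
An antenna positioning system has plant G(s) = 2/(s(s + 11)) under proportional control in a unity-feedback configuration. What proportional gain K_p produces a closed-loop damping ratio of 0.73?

Closed-loop characteristic equation: s² + 11s + K_p·2 = 0.
So ω_n = √(2K_p) and 2ζω_n = 11, giving ζ = 11/(2√(2K_p)).
Setting ζ = 0.73: √(2K_p) = 11/(2·0.73) = 7.534, so K_p = 56.76/2 = 28.4.

K_p = 28.4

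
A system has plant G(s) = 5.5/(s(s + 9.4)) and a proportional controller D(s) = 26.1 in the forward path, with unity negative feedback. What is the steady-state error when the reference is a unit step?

0

The open loop D(s)G(s) has a pole at the origin (type 1), so the static position error constant is infinite and e_ss = 1/(1+∞) = 0.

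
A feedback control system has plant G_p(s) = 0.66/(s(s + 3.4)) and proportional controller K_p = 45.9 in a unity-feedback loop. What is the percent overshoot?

36.1%

The closed-loop denominator s² + 3.4s + 30.29 gives ω_n = √30.29 = 5.504 and ζ = 3.4/(2ω_n) = 0.3089.
%OS = 100·exp(−πζ/√(1−ζ²)) = 100·exp(−π·0.3089/√0.9046) = 36.1%.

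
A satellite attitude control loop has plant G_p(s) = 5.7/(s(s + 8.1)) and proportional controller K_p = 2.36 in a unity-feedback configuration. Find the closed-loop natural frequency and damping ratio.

ω_n = 3.67 rad/s, ζ = 1.1

The closed-loop denominator is s(s+8.1) + 2.36·5.7 = s² + 8.1s + 13.45.
Matching s² + 2ζω_n s + ω_n²: ω_n = √13.45 = 3.668 rad/s and 2ζω_n = 8.1, so ζ = 8.1/(2·3.668) = 1.1.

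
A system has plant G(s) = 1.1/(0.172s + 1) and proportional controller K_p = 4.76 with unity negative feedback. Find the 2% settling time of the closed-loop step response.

T_s ≈ 0.11 s

Closed loop: T(s) = K_p·G/(1+K_p·G) = 5.236/(0.172s + 1 + 5.236), with pole at s = −(1 + 5.236)/0.172 = −36.26.
τ = 1/36.26 = 0.02758 s, so 2% settling time ≈ 4τ = 0.11 s.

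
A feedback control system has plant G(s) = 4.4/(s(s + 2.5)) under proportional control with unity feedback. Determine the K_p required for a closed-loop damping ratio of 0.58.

K_p = 1.06

Closed-loop characteristic equation: s² + 2.5s + K_p·4.4 = 0.
So ω_n = √(4.4K_p) and 2ζω_n = 2.5, giving ζ = 2.5/(2√(4.4K_p)).
Setting ζ = 0.58: √(4.4K_p) = 2.5/(2·0.58) = 2.155, so K_p = 4.645/4.4 = 1.06.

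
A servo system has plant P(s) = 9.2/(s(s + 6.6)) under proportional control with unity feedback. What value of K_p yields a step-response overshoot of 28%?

From %OS = 100·exp(−πζ/√(1−ζ²)) = 28%, ζ = −ln(0.28)/√(π²+ln²(0.28)) = 0.3755.
Characteristic equation s² + 6.6s + 9.2K_p = 0 gives ζ = 6.6/(2√(9.2K_p)).
Setting ζ = 0.3755: √(9.2K_p) = 6.6/(2·0.3755) = 8.787, so K_p = 77.22/9.2 = 8.39.

K_p = 8.39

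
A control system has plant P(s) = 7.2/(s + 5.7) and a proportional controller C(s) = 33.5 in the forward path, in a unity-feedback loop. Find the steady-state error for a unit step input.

0.0231

The loop is type 0. Static position error constant K_pos = C(0)·P(0) = 33.5·1.263 = 42.32.
Steady-state error to a unit step: e_ss = 1/(1+K_pos) = 1/43.32 = 0.0231.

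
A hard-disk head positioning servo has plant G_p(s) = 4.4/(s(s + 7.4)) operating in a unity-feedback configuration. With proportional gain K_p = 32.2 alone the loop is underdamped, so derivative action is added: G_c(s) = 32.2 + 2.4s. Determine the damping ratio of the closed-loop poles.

Forward path: (32.2 + 2.4s)·4.4/(s(s+7.4)). The closed-loop characteristic equation is s² + (7.4 + 4.4·2.4)s + 4.4·32.2 = 0.
That is s² + 17.96s + 141.7 = 0, so ω_n = 11.9 rad/s and ζ = 17.96/(2·11.9) = 0.7544.

ζ = 0.754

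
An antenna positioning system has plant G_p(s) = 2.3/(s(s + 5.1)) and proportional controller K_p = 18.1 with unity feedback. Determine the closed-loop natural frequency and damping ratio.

ω_n = 6.45 rad/s, ζ = 0.395

1 + K_p·G_p(s) = 0 gives s² + 5.1s + 41.63 = 0.
Matching s² + 2ζω_n s + ω_n²: ω_n = √41.63 = 6.452 rad/s and 2ζω_n = 5.1, so ζ = 5.1/(2·6.452) = 0.395.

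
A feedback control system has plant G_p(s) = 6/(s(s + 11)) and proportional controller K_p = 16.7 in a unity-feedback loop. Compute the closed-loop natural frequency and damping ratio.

1 + K_p·G_p(s) = 0 gives s² + 11s + 100.2 = 0.
Matching s² + 2ζω_n s + ω_n²: ω_n = √100.2 = 10.01 rad/s and 2ζω_n = 11, so ζ = 11/(2·10.01) = 0.549.

ω_n = 10 rad/s, ζ = 0.549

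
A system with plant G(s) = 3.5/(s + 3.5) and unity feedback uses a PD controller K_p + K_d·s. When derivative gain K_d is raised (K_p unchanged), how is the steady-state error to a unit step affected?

unchanged

At s = 0 the derivative term contributes nothing: C(0) = K_p regardless of K_d, so K_pos = K_p·G(0) and e_ss are unchanged.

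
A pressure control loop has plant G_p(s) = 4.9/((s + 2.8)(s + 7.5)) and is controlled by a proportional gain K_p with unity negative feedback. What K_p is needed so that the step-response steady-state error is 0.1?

For a type-0 loop with proportional control, e_ss = 1/(1 + K_p·G_p(0)).
G_p(0) = 0.2333. Require 1/(1 + K_p·0.2333) = 0.1, so 1 + 0.2333·K_p = 10.
K_p = (10 − 1)/0.2333 = 38.6.

K_p = 38.6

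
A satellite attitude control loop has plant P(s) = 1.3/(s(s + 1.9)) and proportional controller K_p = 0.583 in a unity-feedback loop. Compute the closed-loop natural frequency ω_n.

The closed-loop denominator is s(s+1.9) + 0.583·1.3 = s² + 1.9s + 0.7579.
Matching s² + 2ζω_n s + ω_n²: ω_n = √0.7579 = 0.8706 rad/s and 2ζω_n = 1.9, so ζ = 1.9/(2·0.8706) = 1.09.

ω_n = 0.871 rad/s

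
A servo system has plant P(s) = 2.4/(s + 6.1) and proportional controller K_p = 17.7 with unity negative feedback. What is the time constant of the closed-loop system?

Closed-loop transfer function: T(s) = K_p·P(s)/(1 + K_p·P(s)) = 42.48/(s + 6.1 + 42.48) = 42.48/(s + 48.58).
Time constant τ = 1/48.58 = 0.0206 s.

τ = 0.0206 s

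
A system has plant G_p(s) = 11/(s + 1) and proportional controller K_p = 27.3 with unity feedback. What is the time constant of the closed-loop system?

τ = 0.00332 s

Closed-loop transfer function: T(s) = K_p·G_p(s)/(1 + K_p·G_p(s)) = 300.3/(s + 1 + 300.3) = 300.3/(s + 301.3).
Time constant τ = 1/301.3 = 0.00332 s.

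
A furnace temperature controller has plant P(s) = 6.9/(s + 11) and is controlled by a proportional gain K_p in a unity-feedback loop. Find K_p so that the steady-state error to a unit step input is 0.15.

Steady-state error for a unit step on this type-0 loop is 1/(1 + K_p·P(0)).
P(0) = 0.6273. Require 1/(1 + K_p·0.6273) = 0.15, so 1 + 0.6273·K_p = 6.667.
K_p = (6.667 − 1)/0.6273 = 9.03.

K_p = 9.03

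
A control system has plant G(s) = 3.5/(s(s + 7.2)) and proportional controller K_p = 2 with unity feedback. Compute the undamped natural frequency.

ω_n = 2.65 rad/s

The closed-loop denominator is s(s+7.2) + 2·3.5 = s² + 7.2s + 7.
Matching s² + 2ζω_n s + ω_n²: ω_n = √7 = 2.646 rad/s and 2ζω_n = 7.2, so ζ = 7.2/(2·2.646) = 1.36.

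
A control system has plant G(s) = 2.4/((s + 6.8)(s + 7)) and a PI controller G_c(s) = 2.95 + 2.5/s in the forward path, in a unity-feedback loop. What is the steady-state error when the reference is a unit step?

0

The open loop G_c(s)G(s) has a pole at the origin (type 1), so the static position error constant is infinite and e_ss = 1/(1+∞) = 0.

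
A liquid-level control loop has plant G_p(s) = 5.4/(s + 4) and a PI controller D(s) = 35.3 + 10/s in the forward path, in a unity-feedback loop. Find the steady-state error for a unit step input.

The open loop D(s)G_p(s) has a pole at the origin (type 1), so the static position error constant is infinite and e_ss = 1/(1+∞) = 0.

0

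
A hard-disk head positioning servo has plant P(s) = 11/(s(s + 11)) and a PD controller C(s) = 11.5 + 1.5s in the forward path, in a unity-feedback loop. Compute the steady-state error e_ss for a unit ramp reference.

The loop has one pole at the origin (type 1). Velocity error constant K_v = lim_{s→0} s·C(s)P(s) = 11.5·11/11 = 11.5.
Steady-state error to a unit ramp: e_ss = 1/K_v = 0.087.

0.087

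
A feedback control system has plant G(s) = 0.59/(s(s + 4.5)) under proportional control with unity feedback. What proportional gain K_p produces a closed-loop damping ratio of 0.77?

K_p = 14.5

Closed-loop characteristic equation: s² + 4.5s + K_p·0.59 = 0.
So ω_n = √(0.59K_p) and 2ζω_n = 4.5, giving ζ = 4.5/(2√(0.59K_p)).
Setting ζ = 0.77: √(0.59K_p) = 4.5/(2·0.77) = 2.922, so K_p = 8.539/0.59 = 14.5.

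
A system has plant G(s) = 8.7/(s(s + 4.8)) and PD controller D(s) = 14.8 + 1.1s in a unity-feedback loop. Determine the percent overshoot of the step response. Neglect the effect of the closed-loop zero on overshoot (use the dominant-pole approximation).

7.65%

Forward path: (14.8 + 1.1s)·8.7/(s(s+4.8)). The closed-loop characteristic equation is s² + (4.8 + 8.7·1.1)s + 8.7·14.8 = 0.
That is s² + 14.37s + 128.8 = 0, so ω_n = 11.35 rad/s and ζ = 14.37/(2·11.35) = 0.6332.
%OS = 100·exp(−πζ/√(1−ζ²)) = 7.65%.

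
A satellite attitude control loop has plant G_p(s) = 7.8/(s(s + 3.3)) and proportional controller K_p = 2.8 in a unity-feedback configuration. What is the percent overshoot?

Closed-loop characteristic equation: s² + 3.3s + 21.84 = 0, so ω_n = 4.673 rad/s and ζ = 3.3/(2·4.673) = 0.3531.
%OS = 100·exp(−πζ/√(1−ζ²)) = 100·exp(−π·0.3531/√0.8753) = 30.6%.

30.6%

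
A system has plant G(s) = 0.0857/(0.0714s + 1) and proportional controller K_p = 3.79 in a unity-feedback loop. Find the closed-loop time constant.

Closed loop: T(s) = K_p·G/(1+K_p·G) = 0.3248/(0.0714s + 1 + 0.3248), with pole at s = −(1 + 0.3248)/0.0714 = −18.55.
Closed-loop time constant τ = 1/18.55 = 0.0539 s.

τ = 0.0539 s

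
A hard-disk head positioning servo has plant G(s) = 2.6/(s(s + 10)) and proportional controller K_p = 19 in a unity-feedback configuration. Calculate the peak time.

Closed-loop characteristic equation: s² + 10s + 49.4 = 0, so ω_n = 7.029 rad/s and ζ = 10/(2·7.029) = 0.7114.
Damped frequency ω_d = ω_n√(1−ζ²) = 4.94 rad/s, so peak time T_p = π/ω_d = 0.636 s.

T_p = 0.636 s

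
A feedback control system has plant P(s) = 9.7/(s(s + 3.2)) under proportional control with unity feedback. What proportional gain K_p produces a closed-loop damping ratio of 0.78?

K_p = 0.434

Closed-loop characteristic equation: s² + 3.2s + K_p·9.7 = 0.
So ω_n = √(9.7K_p) and 2ζω_n = 3.2, giving ζ = 3.2/(2√(9.7K_p)).
Setting ζ = 0.78: √(9.7K_p) = 3.2/(2·0.78) = 2.051, so K_p = 4.208/9.7 = 0.434.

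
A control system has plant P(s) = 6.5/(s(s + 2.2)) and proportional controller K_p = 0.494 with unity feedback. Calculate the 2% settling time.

Closed-loop characteristic equation: s² + 2.2s + 3.211 = 0, so ω_n = 1.792 rad/s and ζ = 2.2/(2·1.792) = 0.6139.
2% settling time T_s ≈ 4/(ζω_n) = 4/1.1 = 3.64 s.

T_s ≈ 3.64 s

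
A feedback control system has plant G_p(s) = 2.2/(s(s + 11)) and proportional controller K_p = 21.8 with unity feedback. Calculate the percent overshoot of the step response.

1.65%

The closed-loop denominator s² + 11s + 47.96 gives ω_n = √47.96 = 6.925 and ζ = 11/(2ω_n) = 0.7942.
%OS = 100·exp(−πζ/√(1−ζ²)) = 100·exp(−π·0.7942/√0.3693) = 1.65%.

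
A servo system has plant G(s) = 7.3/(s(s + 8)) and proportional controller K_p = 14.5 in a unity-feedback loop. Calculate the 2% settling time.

T_s ≈ 1 s

Closed-loop characteristic equation: s² + 8s + 105.8 = 0, so ω_n = 10.29 rad/s and ζ = 8/(2·10.29) = 0.3888.
2% settling time T_s ≈ 4/(ζω_n) = 4/4 = 1 s.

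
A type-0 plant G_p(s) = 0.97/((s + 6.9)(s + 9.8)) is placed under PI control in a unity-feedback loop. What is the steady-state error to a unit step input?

The PI controller's integrator makes the forward path type 1, so e_ss to a step is zero.

0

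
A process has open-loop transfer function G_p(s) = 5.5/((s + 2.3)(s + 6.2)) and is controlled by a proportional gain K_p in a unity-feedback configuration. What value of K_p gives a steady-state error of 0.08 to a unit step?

For a type-0 loop with proportional control, e_ss = 1/(1 + K_p·G_p(0)).
G_p(0) = 0.3857. Require 1/(1 + K_p·0.3857) = 0.08, so 1 + 0.3857·K_p = 12.5.
K_p = (12.5 − 1)/0.3857 = 29.8.

K_p = 29.8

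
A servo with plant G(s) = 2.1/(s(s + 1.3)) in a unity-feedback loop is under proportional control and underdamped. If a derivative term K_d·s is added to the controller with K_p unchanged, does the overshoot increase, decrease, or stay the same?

decrease

The derivative term adds K·K_d to the s-coefficient of the characteristic equation, raising 2ζω_n while ω_n is unchanged; ζ increases, so overshoot decreases.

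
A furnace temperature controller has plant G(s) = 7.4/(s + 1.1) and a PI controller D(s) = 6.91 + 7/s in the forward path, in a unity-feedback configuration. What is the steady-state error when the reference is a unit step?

0

The open loop D(s)G(s) has a pole at the origin (type 1), so the static position error constant is infinite and e_ss = 1/(1+∞) = 0.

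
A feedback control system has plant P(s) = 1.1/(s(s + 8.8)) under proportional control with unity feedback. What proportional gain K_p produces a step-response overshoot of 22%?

K_p = 93.4

From %OS = 100·exp(−πζ/√(1−ζ²)) = 22%, ζ = −ln(0.22)/√(π²+ln²(0.22)) = 0.4342.
Characteristic equation s² + 8.8s + 1.1K_p = 0 gives ζ = 8.8/(2√(1.1K_p)).
Setting ζ = 0.4342: √(1.1K_p) = 8.8/(2·0.4342) = 10.13, so K_p = 102.7/1.1 = 93.4.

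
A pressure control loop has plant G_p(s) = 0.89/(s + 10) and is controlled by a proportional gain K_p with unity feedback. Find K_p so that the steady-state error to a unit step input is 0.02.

For a type-0 loop with proportional control, e_ss = 1/(1 + K_p·G_p(0)).
G_p(0) = 0.089. Require 1/(1 + K_p·0.089) = 0.02, so 1 + 0.089·K_p = 50.
K_p = (50 − 1)/0.089 = 551.

K_p = 551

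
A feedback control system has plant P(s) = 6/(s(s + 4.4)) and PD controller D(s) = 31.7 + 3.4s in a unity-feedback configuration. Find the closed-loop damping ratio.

Forward path: (31.7 + 3.4s)·6/(s(s+4.4)). The closed-loop characteristic equation is s² + (4.4 + 6·3.4)s + 6·31.7 = 0.
That is s² + 24.8s + 190.2 = 0, so ω_n = 13.79 rad/s and ζ = 24.8/(2·13.79) = 0.8991.

ζ = 0.899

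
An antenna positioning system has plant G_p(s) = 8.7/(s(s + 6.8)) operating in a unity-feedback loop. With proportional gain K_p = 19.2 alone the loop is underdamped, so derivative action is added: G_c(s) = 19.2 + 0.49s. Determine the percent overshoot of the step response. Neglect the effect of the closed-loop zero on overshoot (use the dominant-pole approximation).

22.6%

Forward path: (19.2 + 0.49s)·8.7/(s(s+6.8)). The closed-loop characteristic equation is s² + (6.8 + 8.7·0.49)s + 8.7·19.2 = 0.
That is s² + 11.06s + 167 = 0, so ω_n = 12.92 rad/s and ζ = 11.06/(2·12.92) = 0.428.
%OS = 100·exp(−πζ/√(1−ζ²)) = 22.6%.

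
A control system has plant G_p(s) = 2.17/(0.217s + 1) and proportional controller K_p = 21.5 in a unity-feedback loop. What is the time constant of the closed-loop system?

τ = 0.00455 s

Closed loop: T(s) = K_p·G_p/(1+K_p·G_p) = 46.66/(0.217s + 1 + 46.66), with pole at s = −(1 + 46.66)/0.217 = −219.6.
Closed-loop time constant τ = 1/219.6 = 0.00455 s.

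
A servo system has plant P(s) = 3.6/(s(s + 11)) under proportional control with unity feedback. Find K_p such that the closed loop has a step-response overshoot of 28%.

K_p = 59.6

From %OS = 100·exp(−πζ/√(1−ζ²)) = 28%, ζ = −ln(0.28)/√(π²+ln²(0.28)) = 0.3755.
Characteristic equation s² + 11s + 3.6K_p = 0 gives ζ = 11/(2√(3.6K_p)).
Setting ζ = 0.3755: √(3.6K_p) = 11/(2·0.3755) = 14.65, so K_p = 214.5/3.6 = 59.6.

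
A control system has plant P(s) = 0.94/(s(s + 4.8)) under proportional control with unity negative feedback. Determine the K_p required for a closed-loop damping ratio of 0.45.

K_p = 30.3

Closed-loop characteristic equation: s² + 4.8s + K_p·0.94 = 0.
So ω_n = √(0.94K_p) and 2ζω_n = 4.8, giving ζ = 4.8/(2√(0.94K_p)).
Setting ζ = 0.45: √(0.94K_p) = 4.8/(2·0.45) = 5.333, so K_p = 28.44/0.94 = 30.3.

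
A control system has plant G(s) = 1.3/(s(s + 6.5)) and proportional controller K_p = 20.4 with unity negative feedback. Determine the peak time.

T_p = 0.786 s

Closed-loop characteristic equation: s² + 6.5s + 26.52 = 0, so ω_n = 5.15 rad/s and ζ = 6.5/(2·5.15) = 0.6311.
Damped frequency ω_d = ω_n√(1−ζ²) = 3.995 rad/s, so peak time T_p = π/ω_d = 0.786 s.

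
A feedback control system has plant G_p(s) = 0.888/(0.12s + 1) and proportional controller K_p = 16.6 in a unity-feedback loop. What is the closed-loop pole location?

Closed loop: T(s) = K_p·G_p/(1+K_p·G_p) = 14.74/(0.12s + 1 + 14.74), with pole at s = −(1 + 14.74)/0.12 = −131.2.

s = -131.2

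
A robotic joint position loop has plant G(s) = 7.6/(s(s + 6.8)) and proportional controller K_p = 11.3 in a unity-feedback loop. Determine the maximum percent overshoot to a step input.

29%

From 1 + K_pG(s) = 0: s² + 6.8s + 85.88 = 0 ⇒ ω_n = 9.267, ζ = 0.3669.
%OS = 100·exp(−πζ/√(1−ζ²)) = 100·exp(−π·0.3669/√0.8654) = 29%.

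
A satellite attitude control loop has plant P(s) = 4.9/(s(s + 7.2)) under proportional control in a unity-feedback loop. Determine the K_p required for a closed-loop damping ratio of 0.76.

K_p = 4.58

Closed-loop characteristic equation: s² + 7.2s + K_p·4.9 = 0.
So ω_n = √(4.9K_p) and 2ζω_n = 7.2, giving ζ = 7.2/(2√(4.9K_p)).
Setting ζ = 0.76: √(4.9K_p) = 7.2/(2·0.76) = 4.737, so K_p = 22.44/4.9 = 4.58.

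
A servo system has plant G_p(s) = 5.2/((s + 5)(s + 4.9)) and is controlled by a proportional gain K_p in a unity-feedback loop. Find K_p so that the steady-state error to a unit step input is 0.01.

Steady-state error for a unit step on this type-0 loop is 1/(1 + K_p·G_p(0)).
G_p(0) = 0.2122. Require 1/(1 + K_p·0.2122) = 0.01, so 1 + 0.2122·K_p = 100.
K_p = (100 − 1)/0.2122 = 466.

K_p = 466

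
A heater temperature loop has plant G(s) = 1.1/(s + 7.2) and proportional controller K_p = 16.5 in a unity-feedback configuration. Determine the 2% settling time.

Closed-loop transfer function: T(s) = K_p·G(s)/(1 + K_p·G(s)) = 18.15/(s + 7.2 + 18.15) = 18.15/(s + 25.35).
Time constant τ = 1/25.35 = 0.03945 s, so the 2% settling time is about 4τ = 0.158 s.

T_s ≈ 0.158 s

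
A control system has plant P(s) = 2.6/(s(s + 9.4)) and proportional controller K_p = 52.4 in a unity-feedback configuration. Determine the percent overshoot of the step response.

The closed-loop denominator s² + 9.4s + 136.2 gives ω_n = √136.2 = 11.67 and ζ = 9.4/(2ω_n) = 0.4027.
%OS = 100·exp(−πζ/√(1−ζ²)) = 100·exp(−π·0.4027/√0.8379) = 25.1%.

25.1%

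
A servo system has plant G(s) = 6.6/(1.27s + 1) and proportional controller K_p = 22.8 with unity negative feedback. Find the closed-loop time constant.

τ = 0.00838 s

Closed loop: T(s) = K_p·G/(1+K_p·G) = 150.5/(1.27s + 1 + 150.5), with pole at s = −(1 + 150.5)/1.27 = −119.3.
Closed-loop time constant τ = 1/119.3 = 0.00838 s.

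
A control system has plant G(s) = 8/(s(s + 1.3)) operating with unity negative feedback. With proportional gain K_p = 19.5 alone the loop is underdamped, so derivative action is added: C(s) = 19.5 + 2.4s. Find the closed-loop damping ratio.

ζ = 0.821

Forward path: (19.5 + 2.4s)·8/(s(s+1.3)). The closed-loop characteristic equation is s² + (1.3 + 8·2.4)s + 8·19.5 = 0.
That is s² + 20.5s + 156 = 0, so ω_n = 12.49 rad/s and ζ = 20.5/(2·12.49) = 0.8207.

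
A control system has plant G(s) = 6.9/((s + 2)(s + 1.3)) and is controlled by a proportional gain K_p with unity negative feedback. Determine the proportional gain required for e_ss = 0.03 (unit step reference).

K_p = 12.2

Steady-state error for a unit step on this type-0 loop is 1/(1 + K_p·G(0)).
G(0) = 2.654. Require 1/(1 + K_p·2.654) = 0.03, so 1 + 2.654·K_p = 33.33.
K_p = (33.33 − 1)/2.654 = 12.2.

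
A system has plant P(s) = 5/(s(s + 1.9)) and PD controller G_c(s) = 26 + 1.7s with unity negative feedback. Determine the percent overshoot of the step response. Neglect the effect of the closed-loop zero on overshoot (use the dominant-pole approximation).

Forward path: (26 + 1.7s)·5/(s(s+1.9)). The closed-loop characteristic equation is s² + (1.9 + 5·1.7)s + 5·26 = 0.
That is s² + 10.4s + 130 = 0, so ω_n = 11.4 rad/s and ζ = 10.4/(2·11.4) = 0.4561.
%OS = 100·exp(−πζ/√(1−ζ²)) = 20%.

20%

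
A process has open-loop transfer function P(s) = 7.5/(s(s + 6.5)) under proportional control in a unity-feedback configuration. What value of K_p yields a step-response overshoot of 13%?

From %OS = 100·exp(−πζ/√(1−ζ²)) = 13%, ζ = −ln(0.13)/√(π²+ln²(0.13)) = 0.5446.
Characteristic equation s² + 6.5s + 7.5K_p = 0 gives ζ = 6.5/(2√(7.5K_p)).
Setting ζ = 0.5446: √(7.5K_p) = 6.5/(2·0.5446) = 5.967, so K_p = 35.61/7.5 = 4.75.

K_p = 4.75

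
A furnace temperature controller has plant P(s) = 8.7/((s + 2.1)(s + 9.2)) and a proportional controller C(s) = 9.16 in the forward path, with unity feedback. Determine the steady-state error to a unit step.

0.195

The loop is type 0. Static position error constant K_pos = C(0)·P(0) = 9.16·0.4503 = 4.125.
Steady-state error to a unit step: e_ss = 1/(1+K_pos) = 1/5.125 = 0.195.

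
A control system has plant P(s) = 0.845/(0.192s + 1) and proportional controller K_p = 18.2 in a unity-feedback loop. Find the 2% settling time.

T_s ≈ 0.0469 s

Closed loop: T(s) = K_p·P/(1+K_p·P) = 15.38/(0.192s + 1 + 15.38), with pole at s = −(1 + 15.38)/0.192 = −85.31.
τ = 1/85.31 = 0.01172 s, so 2% settling time ≈ 4τ = 0.0469 s.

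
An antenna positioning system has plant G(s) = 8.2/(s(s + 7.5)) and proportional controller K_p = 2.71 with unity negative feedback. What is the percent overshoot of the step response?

1.62%

Closed-loop characteristic equation: s² + 7.5s + 22.22 = 0, so ω_n = 4.714 rad/s and ζ = 7.5/(2·4.714) = 0.7955.
%OS = 100·exp(−πζ/√(1−ζ²)) = 100·exp(−π·0.7955/√0.3672) = 1.62%.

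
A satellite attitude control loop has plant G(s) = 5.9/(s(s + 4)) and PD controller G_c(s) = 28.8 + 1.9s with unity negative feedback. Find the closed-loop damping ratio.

Forward path: (28.8 + 1.9s)·5.9/(s(s+4)). The closed-loop characteristic equation is s² + (4 + 5.9·1.9)s + 5.9·28.8 = 0.
That is s² + 15.21s + 169.9 = 0, so ω_n = 13.04 rad/s and ζ = 15.21/(2·13.04) = 0.5834.

ζ = 0.583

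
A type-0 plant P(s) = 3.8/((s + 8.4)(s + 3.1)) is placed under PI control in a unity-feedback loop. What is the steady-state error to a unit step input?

The PI controller's integrator makes the forward path type 1, so e_ss to a step is zero.

0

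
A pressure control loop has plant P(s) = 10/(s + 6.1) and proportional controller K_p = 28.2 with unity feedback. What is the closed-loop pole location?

s = -288.1

Closed-loop transfer function: T(s) = K_p·P(s)/(1 + K_p·P(s)) = 282/(s + 6.1 + 282) = 282/(s + 288.1).
The closed-loop pole is at s = −288.1.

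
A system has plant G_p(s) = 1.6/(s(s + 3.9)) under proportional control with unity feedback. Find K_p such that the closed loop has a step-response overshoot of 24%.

K_p = 13.9

From %OS = 100·exp(−πζ/√(1−ζ²)) = 24%, ζ = −ln(0.24)/√(π²+ln²(0.24)) = 0.4136.
Characteristic equation s² + 3.9s + 1.6K_p = 0 gives ζ = 3.9/(2√(1.6K_p)).
Setting ζ = 0.4136: √(1.6K_p) = 3.9/(2·0.4136) = 4.715, so K_p = 22.23/1.6 = 13.9.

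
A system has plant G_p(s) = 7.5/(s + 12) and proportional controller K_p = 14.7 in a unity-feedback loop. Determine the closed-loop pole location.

Closed-loop transfer function: T(s) = K_p·G_p(s)/(1 + K_p·G_p(s)) = 110.2/(s + 12 + 110.2) = 110.2/(s + 122.2).
The closed-loop pole is at s = −122.2.

s = -122.2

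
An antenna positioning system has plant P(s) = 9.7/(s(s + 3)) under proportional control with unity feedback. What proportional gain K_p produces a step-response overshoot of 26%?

From %OS = 100·exp(−πζ/√(1−ζ²)) = 26%, ζ = −ln(0.26)/√(π²+ln²(0.26)) = 0.3941.
Characteristic equation s² + 3s + 9.7K_p = 0 gives ζ = 3/(2√(9.7K_p)).
Setting ζ = 0.3941: √(9.7K_p) = 3/(2·0.3941) = 3.806, so K_p = 14.49/9.7 = 1.49.

K_p = 1.49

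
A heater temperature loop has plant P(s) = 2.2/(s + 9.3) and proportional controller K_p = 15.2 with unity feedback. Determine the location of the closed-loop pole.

Closed-loop transfer function: T(s) = K_p·P(s)/(1 + K_p·P(s)) = 33.44/(s + 9.3 + 33.44) = 33.44/(s + 42.74).
The closed-loop pole is at s = −42.74.

s = -42.74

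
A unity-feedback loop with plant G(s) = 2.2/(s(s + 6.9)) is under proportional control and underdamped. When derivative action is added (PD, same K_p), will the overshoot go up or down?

The derivative term adds K·K_d to the s-coefficient of the characteristic equation, raising 2ζω_n while ω_n is unchanged; ζ increases, so overshoot decreases.

decrease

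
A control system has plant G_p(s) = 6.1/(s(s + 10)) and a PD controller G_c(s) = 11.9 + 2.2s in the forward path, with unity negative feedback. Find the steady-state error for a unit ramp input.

0.138

The loop has one pole at the origin (type 1). Velocity error constant K_v = lim_{s→0} s·G_c(s)G_p(s) = 11.9·6.1/10 = 7.259.
Steady-state error to a unit ramp: e_ss = 1/K_v = 0.138.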